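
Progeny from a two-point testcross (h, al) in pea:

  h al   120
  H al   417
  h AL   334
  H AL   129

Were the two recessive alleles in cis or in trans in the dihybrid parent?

trans

The two most frequent classes are H al (417) and h AL (334); these are the parental (non-recombinant) types.
So the F1 carried H al on one chromosome and h AL on the other — the recessive alleles are on opposite chromosomes (trans / repulsion).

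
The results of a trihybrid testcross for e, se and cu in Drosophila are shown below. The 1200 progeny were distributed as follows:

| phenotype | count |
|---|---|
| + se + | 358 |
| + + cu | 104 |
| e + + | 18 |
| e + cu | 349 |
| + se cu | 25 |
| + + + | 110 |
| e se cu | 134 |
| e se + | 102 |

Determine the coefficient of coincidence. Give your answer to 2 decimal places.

The two most frequent reciprocal classes, e + cu and + se +, are the parental types, so the F1 was e + cu / + se +.
The two rarest classes, e + + and + se cu, are the double crossovers. Comparing them with the parentals, only the cu allele has switched, so cu is the middle locus and the order is e – cu – se.
e–cu: (206 + 43)/1200 = 0.2075; cu–se: (244 + 43)/1200 = 0.2392.
Expected DCO frequency = 0.2075 × 0.2392 ≈ 0.04963; observed = 43/1200 ≈ 0.03583.
Coefficient of coincidence = 0.03583/0.04963 ≈ 0.72.

0.72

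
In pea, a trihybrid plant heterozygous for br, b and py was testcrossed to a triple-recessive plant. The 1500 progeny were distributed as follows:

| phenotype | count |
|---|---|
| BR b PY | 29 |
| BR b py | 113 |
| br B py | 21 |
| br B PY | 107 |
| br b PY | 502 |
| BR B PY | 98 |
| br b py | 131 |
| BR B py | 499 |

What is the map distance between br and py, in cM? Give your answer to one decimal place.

The two most frequent reciprocal classes, br b PY and BR B py, are the parental types, so the F1 was br b PY / BR B py.
The two rarest classes, BR b PY and br B py, are the double crossovers. Comparing them with the parentals, only the br allele has switched, so br is the middle locus and the order is b – br – py.
Crossovers in the br–py interval produce the single-crossover classes br b py and BR B PY (131 + 98 = 229) plus the double crossovers (50).
RF(br–py) = (229 + 50) / 1500 = 279/1500 = 0.1860 → 18.6 cM.

18.6 cM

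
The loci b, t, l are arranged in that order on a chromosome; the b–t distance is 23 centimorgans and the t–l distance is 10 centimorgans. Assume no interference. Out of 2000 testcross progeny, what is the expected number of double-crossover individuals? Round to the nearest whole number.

Map distances give recombination frequencies of 0.230 and 0.100 for the two intervals.
With no interference, expected double-crossover frequency = 0.230 × 0.100 = 0.02300.
Expected number = 0.02300 × 2000 = 46.00 ≈ 46.

46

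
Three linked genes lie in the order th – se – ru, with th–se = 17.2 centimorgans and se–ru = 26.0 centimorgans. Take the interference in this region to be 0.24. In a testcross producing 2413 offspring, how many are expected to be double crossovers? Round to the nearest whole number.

82

Map distances give recombination frequencies of 0.172 and 0.260 for the two intervals.
With interference 0.24 (so coincidence = 0.76), expected double-crossover frequency = 0.172 × 0.260 × 0.76 = 0.03399.
Expected number = 0.03399 × 2413 = 82.01 ≈ 82.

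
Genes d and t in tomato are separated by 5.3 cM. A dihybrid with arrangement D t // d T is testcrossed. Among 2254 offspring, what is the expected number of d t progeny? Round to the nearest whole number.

60

A map distance of 5.3 cM corresponds to a recombination frequency of 0.053.
The F1 is D t / d T, so d t is a recombinant gamete class with expected frequency r/2 = 0.053/2 = 0.0265.
Expected number = 0.0265 × 2254 = 59.73 ≈ 60.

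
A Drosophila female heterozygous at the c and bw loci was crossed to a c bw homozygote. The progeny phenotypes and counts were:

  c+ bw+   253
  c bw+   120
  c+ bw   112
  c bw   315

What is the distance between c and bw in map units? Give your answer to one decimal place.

29.0 map units

The two most frequent classes, c+ bw+ (253) and c bw (315), are the parental types, so the F1 was c+ bw+ / c bw.
The recombinant classes are c+ bw and c bw+: 112 + 120 = 232.
Recombination frequency = 232/800 = 0.2900 ≈ 29.0%, i.e. 29.0 map units.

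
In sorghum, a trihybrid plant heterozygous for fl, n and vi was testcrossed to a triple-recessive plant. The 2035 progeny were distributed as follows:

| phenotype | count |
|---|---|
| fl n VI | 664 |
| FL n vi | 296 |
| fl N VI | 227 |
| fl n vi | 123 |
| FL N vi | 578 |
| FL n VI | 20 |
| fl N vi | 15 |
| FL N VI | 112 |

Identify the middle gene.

The two most frequent reciprocal classes, FL N vi and fl n VI, are the parental types, so the F1 was FL N vi / fl n VI.
The two rarest classes, fl N vi and FL n VI, are the double crossovers. Comparing them with the parentals, only the fl allele has switched, so fl is the middle locus and the order is n – fl – vi.

fl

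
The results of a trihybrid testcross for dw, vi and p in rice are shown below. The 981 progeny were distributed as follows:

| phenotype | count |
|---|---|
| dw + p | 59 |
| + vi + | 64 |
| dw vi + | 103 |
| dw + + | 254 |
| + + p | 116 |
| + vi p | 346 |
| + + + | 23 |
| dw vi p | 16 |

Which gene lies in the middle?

dw

The two most frequent reciprocal classes, + vi p and dw + +, are the parental types, so the F1 was + vi p / dw + +.
The two rarest classes, dw vi p and + + +, are the double crossovers. Comparing them with the parentals, only the dw allele has switched, so dw is the middle locus and the order is p – dw – vi.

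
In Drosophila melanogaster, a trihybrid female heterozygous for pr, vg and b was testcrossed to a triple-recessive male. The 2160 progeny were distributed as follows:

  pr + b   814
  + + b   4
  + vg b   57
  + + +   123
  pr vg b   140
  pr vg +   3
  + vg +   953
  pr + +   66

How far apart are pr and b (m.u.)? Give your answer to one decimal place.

The two most frequent reciprocal classes, + vg + and pr + b, are the parental types, so the F1 was + vg + / pr + b.
The two rarest classes, pr vg + and + + b, are the double crossovers. Comparing them with the parentals, only the pr allele has switched, so pr is the middle locus and the order is b – pr – vg.
Crossovers in the b–pr interval produce the single-crossover classes + vg b and pr + + (57 + 66 = 123) plus the double crossovers (7).
RF(b–pr) = (123 + 7) / 2160 = 130/2160 = 0.0602 → 6.0 m.u.

6.0 m.u.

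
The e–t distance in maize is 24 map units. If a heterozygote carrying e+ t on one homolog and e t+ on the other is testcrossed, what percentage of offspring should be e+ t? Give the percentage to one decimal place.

A map distance of 24 map units corresponds to a recombination frequency of 0.240.
The F1 is e+ t / e t+, so e+ t is a parental gamete class with expected frequency (1 − r)/2 = 0.760/2 = 0.3800.
That is 0.3800 = 38.0% of the progeny.

38.0%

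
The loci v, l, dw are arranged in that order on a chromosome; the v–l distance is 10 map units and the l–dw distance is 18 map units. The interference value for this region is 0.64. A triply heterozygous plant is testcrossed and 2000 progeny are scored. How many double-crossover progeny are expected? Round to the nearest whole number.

13

Map distances give recombination frequencies of 0.100 and 0.180 for the two intervals.
With interference 0.64 (so coincidence = 0.36), expected double-crossover frequency = 0.100 × 0.180 × 0.36 = 0.00648.
Expected number = 0.00648 × 2000 = 12.96 ≈ 13.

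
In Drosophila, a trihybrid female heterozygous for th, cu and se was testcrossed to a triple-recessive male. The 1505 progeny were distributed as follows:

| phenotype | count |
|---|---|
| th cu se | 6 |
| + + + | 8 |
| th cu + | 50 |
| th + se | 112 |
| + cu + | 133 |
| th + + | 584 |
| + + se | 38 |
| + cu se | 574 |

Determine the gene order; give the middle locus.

th

The two most frequent reciprocal classes, th + + and + cu se, are the parental types, so the F1 was th + + / + cu se.
The two rarest classes, + + + and th cu se, are the double crossovers. Comparing them with the parentals, only the th allele has switched, so th is the middle locus and the order is se – th – cu.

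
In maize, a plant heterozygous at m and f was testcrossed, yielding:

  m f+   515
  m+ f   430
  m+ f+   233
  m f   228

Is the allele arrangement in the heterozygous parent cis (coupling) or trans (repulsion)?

The two most frequent classes are m+ f (430) and m f+ (515); these are the parental (non-recombinant) types.
So the F1 carried m+ f on one chromosome and m f+ on the other — the recessive alleles are on opposite chromosomes (trans / repulsion).

trans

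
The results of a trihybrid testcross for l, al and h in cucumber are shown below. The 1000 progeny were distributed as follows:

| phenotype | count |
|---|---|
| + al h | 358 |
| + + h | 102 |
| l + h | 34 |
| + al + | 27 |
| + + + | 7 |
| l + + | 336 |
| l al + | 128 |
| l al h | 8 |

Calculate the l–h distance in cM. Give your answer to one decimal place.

The two most frequent reciprocal classes, l + + and + al h, are the parental types, so the F1 was l + + / + al h.
The two rarest classes, + + + and l al h, are the double crossovers. Comparing them with the parentals, only the l allele has switched, so l is the middle locus and the order is h – l – al.
Crossovers in the h–l interval produce the single-crossover classes l + h and + al + (34 + 27 = 61) plus the double crossovers (15).
RF(h–l) = (61 + 15) / 1000 = 76/1000 = 0.0760 → 7.6 cM.

7.6 cM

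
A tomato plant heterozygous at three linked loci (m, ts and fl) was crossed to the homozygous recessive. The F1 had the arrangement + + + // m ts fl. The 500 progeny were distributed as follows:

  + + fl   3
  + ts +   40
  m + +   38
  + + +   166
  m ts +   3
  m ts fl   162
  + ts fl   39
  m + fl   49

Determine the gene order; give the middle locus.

The two rarest classes, + + fl and m ts +, are the double crossovers. Comparing them with the parentals, only the fl allele has switched, so fl is the middle locus and the order is ts – fl – m.

fl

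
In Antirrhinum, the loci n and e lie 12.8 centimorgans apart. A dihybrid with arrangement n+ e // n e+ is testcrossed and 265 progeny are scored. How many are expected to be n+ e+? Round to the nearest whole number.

17

A map distance of 12.8 centimorgans corresponds to a recombination frequency of 0.128.
The F1 is n+ e / n e+, so n+ e+ is a recombinant gamete class with expected frequency r/2 = 0.128/2 = 0.0640.
Expected number = 0.0640 × 265 = 16.96 ≈ 17.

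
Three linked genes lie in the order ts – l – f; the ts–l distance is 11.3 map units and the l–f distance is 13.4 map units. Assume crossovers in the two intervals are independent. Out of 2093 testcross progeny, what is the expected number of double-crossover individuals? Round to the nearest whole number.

32

Map distances give recombination frequencies of 0.113 and 0.134 for the two intervals.
With no interference, expected double-crossover frequency = 0.113 × 0.134 = 0.01514.
Expected number = 0.01514 × 2093 = 31.69 ≈ 32.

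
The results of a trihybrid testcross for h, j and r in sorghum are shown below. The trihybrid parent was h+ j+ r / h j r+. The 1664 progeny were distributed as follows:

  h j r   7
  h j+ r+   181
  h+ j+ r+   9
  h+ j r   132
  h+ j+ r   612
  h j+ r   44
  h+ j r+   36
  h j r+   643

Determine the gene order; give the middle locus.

The two rarest classes, h+ j+ r+ and h j r, are the double crossovers. Comparing them with the parentals, only the r allele has switched, so r is the middle locus and the order is j – r – h.

r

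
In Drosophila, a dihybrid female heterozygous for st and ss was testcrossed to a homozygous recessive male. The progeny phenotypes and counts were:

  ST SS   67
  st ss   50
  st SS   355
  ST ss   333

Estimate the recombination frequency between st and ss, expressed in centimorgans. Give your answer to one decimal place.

14.5 centimorgans

The two most frequent classes, ST ss (333) and st SS (355), are the parental types, so the F1 was ST ss / st SS.
The recombinant classes are ST SS and st ss: 67 + 50 = 117.
Recombination frequency = 117/805 = 0.1453 ≈ 14.5%, i.e. 14.5 centimorgans.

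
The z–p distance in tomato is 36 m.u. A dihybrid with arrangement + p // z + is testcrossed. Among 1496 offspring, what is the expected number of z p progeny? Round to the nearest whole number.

269

A map distance of 36 m.u. corresponds to a recombination frequency of 0.360.
The F1 is + p / z +, so z p is a recombinant gamete class with expected frequency r/2 = 0.360/2 = 0.1800.
Expected number = 0.1800 × 1496 = 269.28 ≈ 269.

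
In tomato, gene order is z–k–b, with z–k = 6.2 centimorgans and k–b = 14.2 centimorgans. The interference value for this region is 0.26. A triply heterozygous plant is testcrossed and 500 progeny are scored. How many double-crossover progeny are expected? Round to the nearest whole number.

Map distances give recombination frequencies of 0.062 and 0.142 for the two intervals.
With interference 0.26 (so coincidence = 0.74), expected double-crossover frequency = 0.062 × 0.142 × 0.74 = 0.00651.
Expected number = 0.00651 × 500 = 3.26 ≈ 3.

3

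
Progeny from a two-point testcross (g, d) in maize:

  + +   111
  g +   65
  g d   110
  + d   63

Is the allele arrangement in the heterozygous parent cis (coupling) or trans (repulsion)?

The two most frequent classes are + + (111) and g d (110); these are the parental (non-recombinant) types.
So the F1 carried + + on one chromosome and g d on the other — the recessive alleles are on the same chromosome (cis / coupling).

cis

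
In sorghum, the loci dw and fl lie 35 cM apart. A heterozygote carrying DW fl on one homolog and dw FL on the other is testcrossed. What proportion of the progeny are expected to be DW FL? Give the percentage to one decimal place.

17.5%

A map distance of 35 cM corresponds to a recombination frequency of 0.350.
The F1 is DW fl / dw FL, so DW FL is a recombinant gamete class with expected frequency r/2 = 0.350/2 = 0.1750.
That is 0.1750 = 17.5% of the progeny.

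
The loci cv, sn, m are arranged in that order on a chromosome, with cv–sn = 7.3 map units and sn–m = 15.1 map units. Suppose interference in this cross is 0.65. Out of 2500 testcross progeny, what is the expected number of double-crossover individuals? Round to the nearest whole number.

Map distances give recombination frequencies of 0.073 and 0.151 for the two intervals.
With interference 0.65 (so coincidence = 0.35), expected double-crossover frequency = 0.073 × 0.151 × 0.35 = 0.00386.
Expected number = 0.00386 × 2500 = 9.65 ≈ 10.

10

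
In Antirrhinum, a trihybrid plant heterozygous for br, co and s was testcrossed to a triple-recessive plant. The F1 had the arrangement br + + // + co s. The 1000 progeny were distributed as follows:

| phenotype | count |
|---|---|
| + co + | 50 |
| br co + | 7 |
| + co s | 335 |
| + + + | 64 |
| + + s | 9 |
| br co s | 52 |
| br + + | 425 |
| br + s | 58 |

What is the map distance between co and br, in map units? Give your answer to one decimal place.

13.2 map units

The two rarest classes, br co + and + + s, are the double crossovers. Comparing them with the parentals, only the co allele has switched, so co is the middle locus and the order is s – co – br.
Crossovers in the co–br interval produce the single-crossover classes + + + and br co s (64 + 52 = 116) plus the double crossovers (16).
RF(co–br) = (116 + 16) / 1000 = 132/1000 = 0.1320 → 13.2 map units.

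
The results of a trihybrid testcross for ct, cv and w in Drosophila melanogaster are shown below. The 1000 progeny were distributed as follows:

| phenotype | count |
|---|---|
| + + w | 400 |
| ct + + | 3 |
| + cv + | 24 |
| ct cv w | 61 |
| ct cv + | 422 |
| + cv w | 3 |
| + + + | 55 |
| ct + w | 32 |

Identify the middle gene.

The two most frequent reciprocal classes, + + w and ct cv +, are the parental types, so the F1 was + + w / ct cv +.
The two rarest classes, + cv w and ct + +, are the double crossovers. Comparing them with the parentals, only the cv allele has switched, so cv is the middle locus and the order is ct – cv – w.

cv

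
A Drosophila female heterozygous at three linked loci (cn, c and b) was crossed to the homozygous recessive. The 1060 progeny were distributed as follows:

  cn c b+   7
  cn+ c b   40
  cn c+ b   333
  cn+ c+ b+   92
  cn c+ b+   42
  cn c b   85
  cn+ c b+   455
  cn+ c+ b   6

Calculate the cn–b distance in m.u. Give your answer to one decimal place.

The two most frequent reciprocal classes, cn c+ b and cn+ c b+, are the parental types, so the F1 was cn c+ b / cn+ c b+.
The two rarest classes, cn+ c+ b and cn c b+, are the double crossovers. Comparing them with the parentals, only the cn allele has switched, so cn is the middle locus and the order is c – cn – b.
Crossovers in the cn–b interval produce the single-crossover classes cn c+ b+ and cn+ c b (42 + 40 = 82) plus the double crossovers (13).
RF(cn–b) = (82 + 13) / 1060 = 95/1060 = 0.0896 → 9.0 m.u.

9.0 m.u.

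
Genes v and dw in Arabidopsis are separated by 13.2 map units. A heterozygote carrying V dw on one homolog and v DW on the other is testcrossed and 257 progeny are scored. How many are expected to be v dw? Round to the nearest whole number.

17

A map distance of 13.2 map units corresponds to a recombination frequency of 0.132.
The F1 is V dw / v DW, so v dw is a recombinant gamete class with expected frequency r/2 = 0.132/2 = 0.0660.
Expected number = 0.0660 × 257 = 16.96 ≈ 17.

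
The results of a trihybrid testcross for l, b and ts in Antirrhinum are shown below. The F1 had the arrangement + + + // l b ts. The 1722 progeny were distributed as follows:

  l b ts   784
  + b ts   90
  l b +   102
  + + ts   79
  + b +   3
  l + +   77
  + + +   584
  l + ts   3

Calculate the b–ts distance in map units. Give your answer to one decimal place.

The two rarest classes, + b + and l + ts, are the double crossovers. Comparing them with the parentals, only the b allele has switched, so b is the middle locus and the order is ts – b – l.
Crossovers in the ts–b interval produce the single-crossover classes + + ts and l b + (79 + 102 = 181) plus the double crossovers (6).
RF(ts–b) = (181 + 6) / 1722 = 187/1722 = 0.1086 → 10.9 map units.

10.9 map units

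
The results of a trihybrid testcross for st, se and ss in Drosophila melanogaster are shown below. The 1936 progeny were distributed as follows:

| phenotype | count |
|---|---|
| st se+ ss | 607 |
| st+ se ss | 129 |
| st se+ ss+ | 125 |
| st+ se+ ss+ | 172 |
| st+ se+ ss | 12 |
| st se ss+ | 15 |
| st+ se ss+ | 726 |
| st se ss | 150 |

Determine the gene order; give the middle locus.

The two most frequent reciprocal classes, st se+ ss and st+ se ss+, are the parental types, so the F1 was st se+ ss / st+ se ss+.
The two rarest classes, st+ se+ ss and st se ss+, are the double crossovers. Comparing them with the parentals, only the st allele has switched, so st is the middle locus and the order is se – st – ss.

st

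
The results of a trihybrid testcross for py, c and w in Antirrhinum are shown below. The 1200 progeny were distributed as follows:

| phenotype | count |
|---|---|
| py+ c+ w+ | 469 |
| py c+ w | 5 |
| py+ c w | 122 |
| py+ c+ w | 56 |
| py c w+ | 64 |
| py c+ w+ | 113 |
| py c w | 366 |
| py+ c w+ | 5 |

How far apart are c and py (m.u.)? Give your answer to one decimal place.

20.4 m.u.

The two most frequent reciprocal classes, py+ c+ w+ and py c w, are the parental types, so the F1 was py+ c+ w+ / py c w.
The two rarest classes, py+ c w+ and py c+ w, are the double crossovers. Comparing them with the parentals, only the c allele has switched, so c is the middle locus and the order is py – c – w.
Crossovers in the py–c interval produce the single-crossover classes py c+ w+ and py+ c w (113 + 122 = 235) plus the double crossovers (10).
RF(py–c) = (235 + 10) / 1200 = 245/1200 = 0.2042 → 20.4 m.u.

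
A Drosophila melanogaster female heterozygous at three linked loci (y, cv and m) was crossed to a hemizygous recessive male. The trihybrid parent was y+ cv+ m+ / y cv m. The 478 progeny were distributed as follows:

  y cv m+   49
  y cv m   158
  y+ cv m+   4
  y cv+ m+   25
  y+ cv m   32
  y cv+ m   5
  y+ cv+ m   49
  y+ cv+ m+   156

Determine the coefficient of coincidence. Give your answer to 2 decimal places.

0.61

The two rarest classes, y+ cv m+ and y cv+ m, are the double crossovers. Comparing them with the parentals, only the cv allele has switched, so cv is the middle locus and the order is y – cv – m.
y–cv: (57 + 9)/478 = 0.1381; cv–m: (98 + 9)/478 = 0.2238.
Expected DCO frequency = 0.1381 × 0.2238 ≈ 0.03091; observed = 9/478 ≈ 0.01883.
Coefficient of coincidence = 0.01883/0.03091 ≈ 0.61.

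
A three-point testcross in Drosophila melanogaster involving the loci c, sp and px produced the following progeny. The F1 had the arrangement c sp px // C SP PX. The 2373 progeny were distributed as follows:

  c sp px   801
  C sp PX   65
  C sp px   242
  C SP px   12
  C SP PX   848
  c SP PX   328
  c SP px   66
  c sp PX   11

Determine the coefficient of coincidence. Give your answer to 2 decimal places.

The two rarest classes, c sp PX and C SP px, are the double crossovers. Comparing them with the parentals, only the px allele has switched, so px is the middle locus and the order is c – px – sp.
c–px: (570 + 23)/2373 = 0.2499; px–sp: (131 + 23)/2373 = 0.0649.
Expected DCO frequency = 0.2499 × 0.0649 ≈ 0.01622; observed = 23/2373 ≈ 0.00969.
Coefficient of coincidence = 0.00969/0.01622 ≈ 0.60.

0.60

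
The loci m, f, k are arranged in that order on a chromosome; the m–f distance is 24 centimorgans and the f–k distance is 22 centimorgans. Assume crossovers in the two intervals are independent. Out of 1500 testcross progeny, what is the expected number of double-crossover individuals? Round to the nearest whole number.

Map distances give recombination frequencies of 0.240 and 0.220 for the two intervals.
With no interference, expected double-crossover frequency = 0.240 × 0.220 = 0.05280.
Expected number = 0.05280 × 1500 = 79.20 ≈ 79.

79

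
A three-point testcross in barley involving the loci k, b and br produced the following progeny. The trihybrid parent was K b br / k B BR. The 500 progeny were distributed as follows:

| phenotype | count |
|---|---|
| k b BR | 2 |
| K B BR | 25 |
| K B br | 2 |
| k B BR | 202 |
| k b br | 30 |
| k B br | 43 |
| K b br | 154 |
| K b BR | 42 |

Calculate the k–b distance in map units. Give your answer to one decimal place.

11.8 map units

The two rarest classes, K B br and k b BR, are the double crossovers. Comparing them with the parentals, only the b allele has switched, so b is the middle locus and the order is k – b – br.
Crossovers in the k–b interval produce the single-crossover classes k b br and K B BR (30 + 25 = 55) plus the double crossovers (4).
RF(k–b) = (55 + 4) / 500 = 59/500 = 0.1180 → 11.8 map units.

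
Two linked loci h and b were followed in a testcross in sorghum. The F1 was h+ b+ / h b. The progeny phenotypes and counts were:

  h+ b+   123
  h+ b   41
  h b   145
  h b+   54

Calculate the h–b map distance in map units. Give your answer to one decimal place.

26.2 map units

The recombinant classes are h+ b and h b+: 41 + 54 = 95.
Recombination frequency = 95/363 = 0.2617 ≈ 26.2%, i.e. 26.2 map units.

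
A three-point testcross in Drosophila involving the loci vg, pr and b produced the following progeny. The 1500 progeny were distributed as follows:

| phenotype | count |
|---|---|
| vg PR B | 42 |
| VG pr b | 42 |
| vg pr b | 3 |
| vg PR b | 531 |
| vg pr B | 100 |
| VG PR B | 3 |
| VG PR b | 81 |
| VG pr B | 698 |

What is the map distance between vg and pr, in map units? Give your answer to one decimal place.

The two most frequent reciprocal classes, VG pr B and vg PR b, are the parental types, so the F1 was VG pr B / vg PR b.
The two rarest classes, VG PR B and vg pr b, are the double crossovers. Comparing them with the parentals, only the pr allele has switched, so pr is the middle locus and the order is vg – pr – b.
Crossovers in the vg–pr interval produce the single-crossover classes vg pr B and VG PR b (100 + 81 = 181) plus the double crossovers (6).
RF(vg–pr) = (181 + 6) / 1500 = 187/1500 = 0.1247 → 12.5 map units.

12.5 map units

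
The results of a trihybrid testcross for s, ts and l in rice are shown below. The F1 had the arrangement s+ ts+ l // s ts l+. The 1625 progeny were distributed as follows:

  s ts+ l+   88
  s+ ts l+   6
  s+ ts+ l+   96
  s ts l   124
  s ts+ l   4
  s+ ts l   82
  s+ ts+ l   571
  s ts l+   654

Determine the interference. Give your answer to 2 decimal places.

The two rarest classes, s ts+ l and s+ ts l+, are the double crossovers. Comparing them with the parentals, only the s allele has switched, so s is the middle locus and the order is l – s – ts.
l–s: (220 + 10)/1625 = 0.1415; s–ts: (170 + 10)/1625 = 0.1108.
Expected DCO frequency = 0.1415 × 0.1108 ≈ 0.01568; observed = 10/1625 ≈ 0.00615.
Coefficient of coincidence = 0.00615/0.01568 ≈ 0.39; interference = 1 − 0.39 = 0.61.

0.61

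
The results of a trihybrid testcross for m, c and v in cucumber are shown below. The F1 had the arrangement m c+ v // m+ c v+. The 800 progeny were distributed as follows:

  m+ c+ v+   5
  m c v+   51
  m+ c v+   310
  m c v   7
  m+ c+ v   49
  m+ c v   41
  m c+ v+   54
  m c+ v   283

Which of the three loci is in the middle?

The two rarest classes, m c v and m+ c+ v+, are the double crossovers. Comparing them with the parentals, only the c allele has switched, so c is the middle locus and the order is v – c – m.

c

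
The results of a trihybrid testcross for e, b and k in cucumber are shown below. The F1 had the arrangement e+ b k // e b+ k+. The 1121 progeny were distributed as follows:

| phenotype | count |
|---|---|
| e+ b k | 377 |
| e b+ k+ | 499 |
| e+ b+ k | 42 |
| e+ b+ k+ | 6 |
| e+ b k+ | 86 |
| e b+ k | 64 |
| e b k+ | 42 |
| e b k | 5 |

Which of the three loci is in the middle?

e

The two rarest classes, e b k and e+ b+ k+, are the double crossovers. Comparing them with the parentals, only the e allele has switched, so e is the middle locus and the order is b – e – k.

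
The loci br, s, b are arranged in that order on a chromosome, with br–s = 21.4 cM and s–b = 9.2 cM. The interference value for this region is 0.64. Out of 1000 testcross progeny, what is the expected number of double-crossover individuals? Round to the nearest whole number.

7

Map distances give recombination frequencies of 0.214 and 0.092 for the two intervals.
With interference 0.64 (so coincidence = 0.36), expected double-crossover frequency = 0.214 × 0.092 × 0.36 = 0.00709.
Expected number = 0.00709 × 1000 = 7.09 ≈ 7.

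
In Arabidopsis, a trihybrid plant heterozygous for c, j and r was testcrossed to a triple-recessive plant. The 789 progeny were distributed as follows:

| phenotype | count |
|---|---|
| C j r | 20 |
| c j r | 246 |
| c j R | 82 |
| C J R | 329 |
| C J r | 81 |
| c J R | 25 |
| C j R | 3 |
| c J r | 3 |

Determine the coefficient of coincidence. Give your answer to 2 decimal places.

0.55

The two most frequent reciprocal classes, c j r and C J R, are the parental types, so the F1 was c j r / C J R.
The two rarest classes, c J r and C j R, are the double crossovers. Comparing them with the parentals, only the j allele has switched, so j is the middle locus and the order is r – j – c.
r–j: (163 + 6)/789 = 0.2142; j–c: (45 + 6)/789 = 0.0646.
Expected DCO frequency = 0.2142 × 0.0646 ≈ 0.01384; observed = 6/789 ≈ 0.00760.
Coefficient of coincidence = 0.00760/0.01384 ≈ 0.55.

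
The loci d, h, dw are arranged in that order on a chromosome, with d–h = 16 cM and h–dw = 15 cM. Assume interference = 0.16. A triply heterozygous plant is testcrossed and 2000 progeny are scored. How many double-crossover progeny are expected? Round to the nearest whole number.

40

Map distances give recombination frequencies of 0.160 and 0.150 for the two intervals.
With interference 0.16 (so coincidence = 0.84), expected double-crossover frequency = 0.160 × 0.150 × 0.84 = 0.02016.
Expected number = 0.02016 × 2000 = 40.32 ≈ 40.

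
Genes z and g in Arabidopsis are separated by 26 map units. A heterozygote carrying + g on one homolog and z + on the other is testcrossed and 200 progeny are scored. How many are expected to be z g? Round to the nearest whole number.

26

A map distance of 26 map units corresponds to a recombination frequency of 0.260.
The F1 is + g / z +, so z g is a recombinant gamete class with expected frequency r/2 = 0.260/2 = 0.1300.
Expected number = 0.1300 × 200 = 26.00 ≈ 26.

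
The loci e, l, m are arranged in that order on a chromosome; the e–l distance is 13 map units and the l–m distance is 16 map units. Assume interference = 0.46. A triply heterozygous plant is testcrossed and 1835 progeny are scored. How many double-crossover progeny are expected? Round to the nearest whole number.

21

Map distances give recombination frequencies of 0.130 and 0.160 for the two intervals.
With interference 0.46 (so coincidence = 0.54), expected double-crossover frequency = 0.130 × 0.160 × 0.54 = 0.01123.
Expected number = 0.01123 × 1835 = 20.61 ≈ 21.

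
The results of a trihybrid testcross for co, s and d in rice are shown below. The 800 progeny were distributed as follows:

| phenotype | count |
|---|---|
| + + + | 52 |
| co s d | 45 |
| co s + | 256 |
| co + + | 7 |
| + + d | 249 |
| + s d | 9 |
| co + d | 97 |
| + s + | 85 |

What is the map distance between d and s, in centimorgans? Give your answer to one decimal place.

14.1 centimorgans

The two most frequent reciprocal classes, + + d and co s +, are the parental types, so the F1 was + + d / co s +.
The two rarest classes, + s d and co + +, are the double crossovers. Comparing them with the parentals, only the s allele has switched, so s is the middle locus and the order is co – s – d.
Crossovers in the s–d interval produce the single-crossover classes + + + and co s d (52 + 45 = 97) plus the double crossovers (16).
RF(s–d) = (97 + 16) / 800 = 113/800 = 0.1412 → 14.1 centimorgans.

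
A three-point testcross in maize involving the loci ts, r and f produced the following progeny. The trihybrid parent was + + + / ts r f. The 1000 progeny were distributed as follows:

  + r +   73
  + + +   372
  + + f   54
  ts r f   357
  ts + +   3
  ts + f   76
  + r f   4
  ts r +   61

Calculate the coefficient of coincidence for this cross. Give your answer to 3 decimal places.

0.368

The two rarest classes, ts + + and + r f, are the double crossovers. Comparing them with the parentals, only the ts allele has switched, so ts is the middle locus and the order is r – ts – f.
r–ts: (149 + 7)/1000 = 0.1560; ts–f: (115 + 7)/1000 = 0.1220.
Expected DCO frequency = 0.1560 × 0.1220 ≈ 0.01903; observed = 7/1000 ≈ 0.00700.
Coefficient of coincidence = 0.00700/0.01903 ≈ 0.368.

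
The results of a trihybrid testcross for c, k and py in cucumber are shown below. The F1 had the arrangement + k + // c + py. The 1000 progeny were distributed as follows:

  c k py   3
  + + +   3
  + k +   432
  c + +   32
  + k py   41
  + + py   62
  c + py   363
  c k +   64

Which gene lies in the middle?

The two rarest classes, + + + and c k py, are the double crossovers. Comparing them with the parentals, only the k allele has switched, so k is the middle locus and the order is py – k – c.

k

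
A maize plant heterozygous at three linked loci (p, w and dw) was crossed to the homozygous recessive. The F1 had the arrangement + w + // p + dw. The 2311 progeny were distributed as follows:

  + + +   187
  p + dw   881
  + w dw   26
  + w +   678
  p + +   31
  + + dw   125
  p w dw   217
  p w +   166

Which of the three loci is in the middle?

dw

The two rarest classes, + w dw and p + +, are the double crossovers. Comparing them with the parentals, only the dw allele has switched, so dw is the middle locus and the order is p – dw – w.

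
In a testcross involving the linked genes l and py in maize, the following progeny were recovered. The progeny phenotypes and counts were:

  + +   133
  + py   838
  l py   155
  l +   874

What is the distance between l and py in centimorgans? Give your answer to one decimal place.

14.4 centimorgans

The two most frequent classes, + py (838) and l + (874), are the parental types, so the F1 was + py / l +.
The recombinant classes are + + and l py: 133 + 155 = 288.
Recombination frequency = 288/2000 = 0.1440 ≈ 14.4%, i.e. 14.4 centimorgans.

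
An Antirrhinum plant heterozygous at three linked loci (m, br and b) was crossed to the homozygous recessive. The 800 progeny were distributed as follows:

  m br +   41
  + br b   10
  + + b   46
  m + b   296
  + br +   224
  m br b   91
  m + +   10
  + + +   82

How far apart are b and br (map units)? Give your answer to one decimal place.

24.1 map units

The two most frequent reciprocal classes, m + b and + br +, are the parental types, so the F1 was m + b / + br +.
The two rarest classes, m + + and + br b, are the double crossovers. Comparing them with the parentals, only the b allele has switched, so b is the middle locus and the order is m – b – br.
Crossovers in the b–br interval produce the single-crossover classes m br b and + + + (91 + 82 = 173) plus the double crossovers (20).
RF(b–br) = (173 + 20) / 800 = 193/800 = 0.2412 → 24.1 map units.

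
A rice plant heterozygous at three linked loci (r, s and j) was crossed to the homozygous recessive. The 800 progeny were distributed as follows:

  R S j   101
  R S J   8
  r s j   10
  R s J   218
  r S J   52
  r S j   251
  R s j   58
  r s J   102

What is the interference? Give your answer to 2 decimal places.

The two most frequent reciprocal classes, R s J and r S j, are the parental types, so the F1 was R s J / r S j.
The two rarest classes, R S J and r s j, are the double crossovers. Comparing them with the parentals, only the s allele has switched, so s is the middle locus and the order is j – s – r.
j–s: (110 + 18)/800 = 0.1600; s–r: (203 + 18)/800 = 0.2762.
Expected DCO frequency = 0.1600 × 0.2762 ≈ 0.04419; observed = 18/800 ≈ 0.02250.
Coefficient of coincidence = 0.02250/0.04419 ≈ 0.51; interference = 1 − 0.51 = 0.49.

0.49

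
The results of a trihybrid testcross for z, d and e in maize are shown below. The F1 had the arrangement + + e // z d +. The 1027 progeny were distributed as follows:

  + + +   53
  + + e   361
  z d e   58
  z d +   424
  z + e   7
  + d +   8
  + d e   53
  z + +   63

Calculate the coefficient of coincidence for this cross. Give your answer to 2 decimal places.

0.93

The two rarest classes, z + e and + d +, are the double crossovers. Comparing them with the parentals, only the z allele has switched, so z is the middle locus and the order is e – z – d.
e–z: (111 + 15)/1027 = 0.1227; z–d: (116 + 15)/1027 = 0.1276.
Expected DCO frequency = 0.1227 × 0.1276 ≈ 0.01566; observed = 15/1027 ≈ 0.01461.
Coefficient of coincidence = 0.01461/0.01566 ≈ 0.93.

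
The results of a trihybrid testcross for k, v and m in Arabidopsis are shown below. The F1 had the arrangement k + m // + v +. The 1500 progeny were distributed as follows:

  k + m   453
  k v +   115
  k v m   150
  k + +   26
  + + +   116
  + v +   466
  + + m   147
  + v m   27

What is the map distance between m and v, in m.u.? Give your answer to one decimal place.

21.3 m.u.

The two rarest classes, k + + and + v m, are the double crossovers. Comparing them with the parentals, only the m allele has switched, so m is the middle locus and the order is v – m – k.
Crossovers in the v–m interval produce the single-crossover classes k v m and + + + (150 + 116 = 266) plus the double crossovers (53).
RF(v–m) = (266 + 53) / 1500 = 319/1500 = 0.2127 → 21.3 m.u.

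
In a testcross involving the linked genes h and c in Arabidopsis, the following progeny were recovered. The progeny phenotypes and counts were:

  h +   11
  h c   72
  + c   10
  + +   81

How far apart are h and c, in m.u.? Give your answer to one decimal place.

12.1 m.u.

The two most frequent classes, + + (81) and h c (72), are the parental types, so the F1 was + + / h c.
The recombinant classes are + c and h +: 10 + 11 = 21.
Recombination frequency = 21/174 = 0.1207 ≈ 12.1%, i.e. 12.1 m.u.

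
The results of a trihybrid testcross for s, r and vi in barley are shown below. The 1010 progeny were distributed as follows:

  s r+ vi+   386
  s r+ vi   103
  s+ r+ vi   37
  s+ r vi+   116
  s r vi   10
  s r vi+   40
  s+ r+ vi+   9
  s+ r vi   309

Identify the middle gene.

s

The two most frequent reciprocal classes, s+ r vi and s r+ vi+, are the parental types, so the F1 was s+ r vi / s r+ vi+.
The two rarest classes, s r vi and s+ r+ vi+, are the double crossovers. Comparing them with the parentals, only the s allele has switched, so s is the middle locus and the order is r – s – vi.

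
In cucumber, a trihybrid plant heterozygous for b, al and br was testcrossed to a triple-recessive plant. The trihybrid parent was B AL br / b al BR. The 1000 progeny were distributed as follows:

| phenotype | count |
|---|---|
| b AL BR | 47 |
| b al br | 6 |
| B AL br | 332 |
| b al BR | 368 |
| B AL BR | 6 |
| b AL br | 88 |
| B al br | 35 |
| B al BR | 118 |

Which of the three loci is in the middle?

The two rarest classes, B AL BR and b al br, are the double crossovers. Comparing them with the parentals, only the br allele has switched, so br is the middle locus and the order is b – br – al.

br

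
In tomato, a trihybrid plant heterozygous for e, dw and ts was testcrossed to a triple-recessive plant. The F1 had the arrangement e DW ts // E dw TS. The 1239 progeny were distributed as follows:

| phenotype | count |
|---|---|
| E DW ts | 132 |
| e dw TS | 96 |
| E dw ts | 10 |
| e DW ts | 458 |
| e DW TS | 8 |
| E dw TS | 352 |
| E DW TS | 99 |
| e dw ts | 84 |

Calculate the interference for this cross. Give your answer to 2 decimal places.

0.55

The two rarest classes, e DW TS and E dw ts, are the double crossovers. Comparing them with the parentals, only the ts allele has switched, so ts is the middle locus and the order is dw – ts – e.
dw–ts: (183 + 18)/1239 = 0.1622; ts–e: (228 + 18)/1239 = 0.1985.
Expected DCO frequency = 0.1622 × 0.1985 ≈ 0.03220; observed = 18/1239 ≈ 0.01453.
Coefficient of coincidence = 0.01453/0.03220 ≈ 0.45; interference = 1 − 0.45 = 0.55.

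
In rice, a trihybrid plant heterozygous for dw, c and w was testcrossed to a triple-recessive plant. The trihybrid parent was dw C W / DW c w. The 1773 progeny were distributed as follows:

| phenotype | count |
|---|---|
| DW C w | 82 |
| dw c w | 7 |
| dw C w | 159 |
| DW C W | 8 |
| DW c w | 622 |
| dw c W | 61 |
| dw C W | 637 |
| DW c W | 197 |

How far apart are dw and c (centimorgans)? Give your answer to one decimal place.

8.9 centimorgans

The two rarest classes, DW C W and dw c w, are the double crossovers. Comparing them with the parentals, only the dw allele has switched, so dw is the middle locus and the order is w – dw – c.
Crossovers in the dw–c interval produce the single-crossover classes dw c W and DW C w (61 + 82 = 143) plus the double crossovers (15).
RF(dw–c) = (143 + 15) / 1773 = 158/1773 = 0.0891 → 8.9 centimorgans.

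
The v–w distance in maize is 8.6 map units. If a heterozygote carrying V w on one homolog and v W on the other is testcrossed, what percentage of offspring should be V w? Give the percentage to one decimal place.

45.7%

A map distance of 8.6 map units corresponds to a recombination frequency of 0.086.
The F1 is V w / v W, so V w is a parental gamete class with expected frequency (1 − r)/2 = 0.914/2 = 0.4570.
That is 0.4570 = 45.7% of the progeny.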